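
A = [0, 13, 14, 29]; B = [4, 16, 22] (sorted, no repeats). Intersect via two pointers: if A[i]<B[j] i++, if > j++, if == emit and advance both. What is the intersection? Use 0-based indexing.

i=0 j=0: 0<4, i++
i=1 j=0: 13>4, j++
i=1 j=1: 13<16, i++
i=2 j=1: 14<16, i++
i=3 j=1: 29>16, j++
i=3 j=2: 29>22, j++

intersection = []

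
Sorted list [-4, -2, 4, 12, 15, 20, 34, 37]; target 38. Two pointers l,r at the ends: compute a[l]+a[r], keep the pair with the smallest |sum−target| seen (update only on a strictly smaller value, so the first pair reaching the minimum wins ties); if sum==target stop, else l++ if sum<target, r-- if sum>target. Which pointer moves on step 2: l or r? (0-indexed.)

l

[0,7] -4+37=33 d=5 * → l++
[1,7] -2+37=35 d=3 * → l++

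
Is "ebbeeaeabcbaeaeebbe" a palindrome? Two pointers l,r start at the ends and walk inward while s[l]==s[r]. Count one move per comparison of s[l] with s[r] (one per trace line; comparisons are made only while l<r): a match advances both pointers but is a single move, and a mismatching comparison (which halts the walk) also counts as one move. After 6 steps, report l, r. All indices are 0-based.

l=6, r=12

l=0 r=18: 'e'=='e', l++,r--
l=1 r=17: 'b'=='b', l++,r--
l=2 r=16: 'b'=='b', l++,r--
l=3 r=15: 'e'=='e', l++,r--
l=4 r=14: 'e'=='e', l++,r--
l=5 r=13: 'a'=='a', l++,r--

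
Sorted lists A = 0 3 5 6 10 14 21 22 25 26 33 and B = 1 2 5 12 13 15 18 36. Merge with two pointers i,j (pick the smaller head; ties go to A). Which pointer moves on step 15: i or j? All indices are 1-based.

[i=1,j=1] A[i]=0<=B[j]=1 take 0 → i++
[i=2,j=1] A[i]=3>B[j]=1 take 1 → j++
[i=2,j=2] A[i]=3>B[j]=2 take 2 → j++
[i=2,j=3] A[i]=3<=B[j]=5 take 3 → i++
[i=3,j=3] A[i]=5<=B[j]=5 take 5 → i++
[i=4,j=3] A[i]=6>B[j]=5 take 5 → j++
[i=4,j=4] A[i]=6<=B[j]=12 take 6 → i++
[i=5,j=4] A[i]=10<=B[j]=12 take 10 → i++
[i=6,j=4] A[i]=14>B[j]=12 take 12 → j++
[i=6,j=5] A[i]=14>B[j]=13 take 13 → j++
[i=6,j=6] A[i]=14<=B[j]=15 take 14 → i++
[i=7,j=6] A[i]=21>B[j]=15 take 15 → j++
[i=7,j=7] A[i]=21>B[j]=18 take 18 → j++
[i=7,j=8] A[i]=21<=B[j]=36 take 21 → i++
[i=8,j=8] A[i]=22<=B[j]=36 take 22 → i++

i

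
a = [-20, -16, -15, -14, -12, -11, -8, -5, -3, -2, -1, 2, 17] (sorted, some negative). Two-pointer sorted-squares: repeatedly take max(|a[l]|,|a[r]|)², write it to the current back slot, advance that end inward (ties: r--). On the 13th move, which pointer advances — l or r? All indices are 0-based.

l=0 r=12: |-20|>|17| out[12]=400, l++
l=1 r=12: |-16|<=|17| out[11]=289, r--
l=1 r=11: |-16|>|2| out[10]=256, l++
l=2 r=11: |-15|>|2| out[9]=225, l++
l=3 r=11: |-14|>|2| out[8]=196, l++
l=4 r=11: |-12|>|2| out[7]=144, l++
l=5 r=11: |-11|>|2| out[6]=121, l++
l=6 r=11: |-8|>|2| out[5]=64, l++
l=7 r=11: |-5|>|2| out[4]=25, l++
l=8 r=11: |-3|>|2| out[3]=9, l++
l=9 r=11: |-2|<=|2| out[2]=4, r--
l=9 r=10: |-2|>|-1| out[1]=4, l++
l=10 r=10: |-1|<=|-1| out[0]=1, r--

r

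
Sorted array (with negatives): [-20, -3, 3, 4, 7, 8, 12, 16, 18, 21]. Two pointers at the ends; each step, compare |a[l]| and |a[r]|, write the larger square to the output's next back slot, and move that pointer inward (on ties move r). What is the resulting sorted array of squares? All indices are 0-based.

l=0 r=9: |-20|<=|21| out[9]=441, r--
l=0 r=8: |-20|>|18| out[8]=400, l++
l=1 r=8: |-3|<=|18| out[7]=324, r--
l=1 r=7: |-3|<=|16| out[6]=256, r--
l=1 r=6: |-3|<=|12| out[5]=144, r--
l=1 r=5: |-3|<=|8| out[4]=64, r--
l=1 r=4: |-3|<=|7| out[3]=49, r--
l=1 r=3: |-3|<=|4| out[2]=16, r--
l=1 r=2: |-3|<=|3| out[1]=9, r--
l=1 r=1: |-3|<=|-3| out[0]=9, r--

[9, 9, 16, 49, 64, 144, 256, 324, 400, 441]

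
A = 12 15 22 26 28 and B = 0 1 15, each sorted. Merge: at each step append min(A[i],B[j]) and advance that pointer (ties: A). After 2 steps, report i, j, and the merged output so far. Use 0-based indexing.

[i=0,j=0] A[i]=12>B[j]=0 take 0 → j++
[i=0,j=1] A[i]=12>B[j]=1 take 1 → j++

i=0, j=2, merged so far=[0, 1]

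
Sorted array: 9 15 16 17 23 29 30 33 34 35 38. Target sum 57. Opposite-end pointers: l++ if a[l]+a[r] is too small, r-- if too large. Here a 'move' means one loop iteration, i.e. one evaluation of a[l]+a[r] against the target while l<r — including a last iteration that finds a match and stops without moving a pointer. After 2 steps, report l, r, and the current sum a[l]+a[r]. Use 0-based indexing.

l=2, r=10, sum=54

[0,10] 9+38=47 <57 → l++
[1,10] 15+38=53 <57 → l++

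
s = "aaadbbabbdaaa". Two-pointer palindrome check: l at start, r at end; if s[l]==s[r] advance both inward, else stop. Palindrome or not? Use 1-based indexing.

palindrome

[1,13] 'a'=='a' → l++,r--
[2,12] 'a'=='a' → l++,r--
[3,11] 'a'=='a' → l++,r--
[4,10] 'd'=='d' → l++,r--
[5,9] 'b'=='b' → l++,r--
[6,8] 'b'=='b' → l++,r--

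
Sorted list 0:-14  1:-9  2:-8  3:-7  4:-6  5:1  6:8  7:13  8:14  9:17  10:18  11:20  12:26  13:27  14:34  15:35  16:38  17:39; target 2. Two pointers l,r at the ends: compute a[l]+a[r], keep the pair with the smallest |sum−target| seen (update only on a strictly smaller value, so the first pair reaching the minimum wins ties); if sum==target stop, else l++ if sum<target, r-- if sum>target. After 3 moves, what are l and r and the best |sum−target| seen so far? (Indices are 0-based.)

l=0, r=14, best |Δ|=19

l=0 r=17: -14+39=25 d=23 *, r--
l=0 r=16: -14+38=24 d=22 *, r--
l=0 r=15: -14+35=21 d=19 *, r--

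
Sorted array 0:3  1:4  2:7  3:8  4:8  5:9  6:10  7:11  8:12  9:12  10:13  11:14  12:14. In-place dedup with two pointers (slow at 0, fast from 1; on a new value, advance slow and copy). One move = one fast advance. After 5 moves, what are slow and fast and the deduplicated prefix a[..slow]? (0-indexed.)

slow=4, fast=6, prefix=[3, 4, 7, 8, 9]

slow=0 fast=1: a[fast]=4≠a[slow]=3 write a[1]=4, slow++,fast++
slow=1 fast=2: a[fast]=7≠a[slow]=4 write a[2]=7, slow++,fast++
slow=2 fast=3: a[fast]=8≠a[slow]=7 write a[3]=8, slow++,fast++
slow=3 fast=4: a[fast]=8=a[slow] dup, fast++
slow=3 fast=5: a[fast]=9≠a[slow]=8 write a[4]=9, slow++,fast++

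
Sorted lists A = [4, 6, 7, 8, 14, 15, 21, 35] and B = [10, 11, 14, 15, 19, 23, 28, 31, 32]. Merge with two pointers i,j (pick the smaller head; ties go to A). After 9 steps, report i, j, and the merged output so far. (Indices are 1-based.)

i=1 j=1: A[i]=4<=B[j]=10 take 4, i++
i=2 j=1: A[i]=6<=B[j]=10 take 6, i++
i=3 j=1: A[i]=7<=B[j]=10 take 7, i++
i=4 j=1: A[i]=8<=B[j]=10 take 8, i++
i=5 j=1: A[i]=14>B[j]=10 take 10, j++
i=5 j=2: A[i]=14>B[j]=11 take 11, j++
i=5 j=3: A[i]=14<=B[j]=14 take 14, i++
i=6 j=3: A[i]=15>B[j]=14 take 14, j++
i=6 j=4: A[i]=15<=B[j]=15 take 15, i++

i=7, j=4, merged so far=[4, 6, 7, 8, 10, 11, 14, 14, 15]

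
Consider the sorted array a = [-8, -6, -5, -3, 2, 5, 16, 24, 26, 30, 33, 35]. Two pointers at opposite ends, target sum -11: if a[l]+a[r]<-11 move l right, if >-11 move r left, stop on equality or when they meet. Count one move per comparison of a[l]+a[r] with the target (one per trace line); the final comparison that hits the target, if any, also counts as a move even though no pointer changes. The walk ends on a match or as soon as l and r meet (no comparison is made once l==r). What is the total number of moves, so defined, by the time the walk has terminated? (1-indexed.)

9 moves

[1,12] -8+35=27 >-11 → r--
[1,11] -8+33=25 >-11 → r--
[1,10] -8+30=22 >-11 → r--
[1,9] -8+26=18 >-11 → r--
[1,8] -8+24=16 >-11 → r--
[1,7] -8+16=8 >-11 → r--
[1,6] -8+5=-3 >-11 → r--
[1,5] -8+2=-6 >-11 → r--
[1,4] -8+-3=-11 → found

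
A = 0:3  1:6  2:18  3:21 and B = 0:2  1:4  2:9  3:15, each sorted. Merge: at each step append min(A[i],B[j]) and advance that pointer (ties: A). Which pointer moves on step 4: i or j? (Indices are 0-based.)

i

[i=0,j=0] A[i]=3>B[j]=2 take 2 → j++
[i=0,j=1] A[i]=3<=B[j]=4 take 3 → i++
[i=1,j=1] A[i]=6>B[j]=4 take 4 → j++
[i=1,j=2] A[i]=6<=B[j]=9 take 6 → i++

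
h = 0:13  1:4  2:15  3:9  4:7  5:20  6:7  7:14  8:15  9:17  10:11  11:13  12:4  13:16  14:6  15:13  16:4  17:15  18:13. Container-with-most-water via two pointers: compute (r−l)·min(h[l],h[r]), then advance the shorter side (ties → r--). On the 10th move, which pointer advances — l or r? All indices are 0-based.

[0,18] min(13,13)*18=234 best=234 * → r--
[0,17] min(13,15)*17=221 best=234 → l++
[1,17] min(4,15)*16=64 best=234 → l++
[2,17] min(15,15)*15=225 best=234 → r--
[2,16] min(15,4)*14=56 best=234 → r--
[2,15] min(15,13)*13=169 best=234 → r--
[2,14] min(15,6)*12=72 best=234 → r--
[2,13] min(15,16)*11=165 best=234 → l++
[3,13] min(9,16)*10=90 best=234 → l++
[4,13] min(7,16)*9=63 best=234 → l++

l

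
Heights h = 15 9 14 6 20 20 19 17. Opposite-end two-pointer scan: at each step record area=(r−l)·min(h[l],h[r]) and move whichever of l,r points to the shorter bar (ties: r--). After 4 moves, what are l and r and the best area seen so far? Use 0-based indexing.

[0,7] min(15,17)*7=105 best=105 * → l++
[1,7] min(9,17)*6=54 best=105 → l++
[2,7] min(14,17)*5=70 best=105 → l++
[3,7] min(6,17)*4=24 best=105 → l++

l=4, r=7, best area=105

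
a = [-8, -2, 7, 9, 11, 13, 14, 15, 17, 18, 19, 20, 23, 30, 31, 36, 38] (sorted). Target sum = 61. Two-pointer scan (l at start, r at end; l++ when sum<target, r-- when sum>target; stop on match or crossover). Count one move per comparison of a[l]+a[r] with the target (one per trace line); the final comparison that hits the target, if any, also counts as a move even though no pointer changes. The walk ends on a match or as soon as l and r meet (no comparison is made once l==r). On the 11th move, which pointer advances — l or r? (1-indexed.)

l=1 r=17: -8+38=30 <61, l++
l=2 r=17: -2+38=36 <61, l++
l=3 r=17: 7+38=45 <61, l++
l=4 r=17: 9+38=47 <61, l++
l=5 r=17: 11+38=49 <61, l++
l=6 r=17: 13+38=51 <61, l++
l=7 r=17: 14+38=52 <61, l++
l=8 r=17: 15+38=53 <61, l++
l=9 r=17: 17+38=55 <61, l++
l=10 r=17: 18+38=56 <61, l++
l=11 r=17: 19+38=57 <61, l++

l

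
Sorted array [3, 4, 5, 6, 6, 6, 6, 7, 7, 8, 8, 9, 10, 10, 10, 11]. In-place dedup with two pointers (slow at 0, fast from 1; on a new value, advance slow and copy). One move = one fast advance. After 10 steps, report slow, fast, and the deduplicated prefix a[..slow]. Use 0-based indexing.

(s=0,f=1) a[fast]=4≠a[slow]=3 write a[1]=4 → slow++,fast++
(s=1,f=2) a[fast]=5≠a[slow]=4 write a[2]=5 → slow++,fast++
(s=2,f=3) a[fast]=6≠a[slow]=5 write a[3]=6 → slow++,fast++
(s=3,f=4) a[fast]=6=a[slow] dup → fast++
(s=3,f=5) a[fast]=6=a[slow] dup → fast++
(s=3,f=6) a[fast]=6=a[slow] dup → fast++
(s=3,f=7) a[fast]=7≠a[slow]=6 write a[4]=7 → slow++,fast++
(s=4,f=8) a[fast]=7=a[slow] dup → fast++
(s=4,f=9) a[fast]=8≠a[slow]=7 write a[5]=8 → slow++,fast++
(s=5,f=10) a[fast]=8=a[slow] dup → fast++

slow=5, fast=11, prefix=[3, 4, 5, 6, 7, 8]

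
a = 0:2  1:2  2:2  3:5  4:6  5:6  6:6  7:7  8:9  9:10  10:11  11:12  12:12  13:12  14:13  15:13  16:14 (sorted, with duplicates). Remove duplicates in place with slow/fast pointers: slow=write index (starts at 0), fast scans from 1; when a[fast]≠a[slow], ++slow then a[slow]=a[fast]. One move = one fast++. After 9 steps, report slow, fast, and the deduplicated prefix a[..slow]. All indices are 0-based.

slow=5, fast=10, prefix=[2, 5, 6, 7, 9, 10]

(s=0,f=1) a[fast]=2=a[slow] dup → fast++
(s=0,f=2) a[fast]=2=a[slow] dup → fast++
(s=0,f=3) a[fast]=5≠a[slow]=2 write a[1]=5 → slow++,fast++
(s=1,f=4) a[fast]=6≠a[slow]=5 write a[2]=6 → slow++,fast++
(s=2,f=5) a[fast]=6=a[slow] dup → fast++
(s=2,f=6) a[fast]=6=a[slow] dup → fast++
(s=2,f=7) a[fast]=7≠a[slow]=6 write a[3]=7 → slow++,fast++
(s=3,f=8) a[fast]=9≠a[slow]=7 write a[4]=9 → slow++,fast++
(s=4,f=9) a[fast]=10≠a[slow]=9 write a[5]=10 → slow++,fast++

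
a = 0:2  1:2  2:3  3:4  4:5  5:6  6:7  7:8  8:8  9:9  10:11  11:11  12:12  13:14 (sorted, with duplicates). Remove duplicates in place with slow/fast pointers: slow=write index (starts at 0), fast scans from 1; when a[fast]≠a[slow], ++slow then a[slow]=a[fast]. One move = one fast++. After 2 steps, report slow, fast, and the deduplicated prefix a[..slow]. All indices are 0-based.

slow=1, fast=3, prefix=[2, 3]

slow=0 fast=1: a[fast]=2=a[slow] dup, fast++
slow=0 fast=2: a[fast]=3≠a[slow]=2 write a[1]=3, slow++,fast++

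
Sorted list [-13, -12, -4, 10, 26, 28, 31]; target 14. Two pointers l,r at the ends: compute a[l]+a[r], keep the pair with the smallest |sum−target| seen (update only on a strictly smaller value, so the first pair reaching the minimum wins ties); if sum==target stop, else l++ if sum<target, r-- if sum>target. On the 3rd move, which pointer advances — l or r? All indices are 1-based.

l

[1,7] -13+31=18 d=4 * → r--
[1,6] -13+28=15 d=1 * → r--
[1,5] -13+26=13 d=1 → l++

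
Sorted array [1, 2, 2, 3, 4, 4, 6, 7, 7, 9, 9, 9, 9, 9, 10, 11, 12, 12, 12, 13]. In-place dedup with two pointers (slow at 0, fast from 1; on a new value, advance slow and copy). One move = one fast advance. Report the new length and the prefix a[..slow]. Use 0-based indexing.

length 11; prefix = [1, 2, 3, 4, 6, 7, 9, 10, 11, 12, 13]

slow=0 fast=1: a[fast]=2≠a[slow]=1 write a[1]=2, slow++,fast++
slow=1 fast=2: a[fast]=2=a[slow] dup, fast++
slow=1 fast=3: a[fast]=3≠a[slow]=2 write a[2]=3, slow++,fast++
slow=2 fast=4: a[fast]=4≠a[slow]=3 write a[3]=4, slow++,fast++
slow=3 fast=5: a[fast]=4=a[slow] dup, fast++
slow=3 fast=6: a[fast]=6≠a[slow]=4 write a[4]=6, slow++,fast++
slow=4 fast=7: a[fast]=7≠a[slow]=6 write a[5]=7, slow++,fast++
slow=5 fast=8: a[fast]=7=a[slow] dup, fast++
slow=5 fast=9: a[fast]=9≠a[slow]=7 write a[6]=9, slow++,fast++
slow=6 fast=10: a[fast]=9=a[slow] dup, fast++
slow=6 fast=11: a[fast]=9=a[slow] dup, fast++
slow=6 fast=12: a[fast]=9=a[slow] dup, fast++
slow=6 fast=13: a[fast]=9=a[slow] dup, fast++
slow=6 fast=14: a[fast]=10≠a[slow]=9 write a[7]=10, slow++,fast++
slow=7 fast=15: a[fast]=11≠a[slow]=10 write a[8]=11, slow++,fast++
slow=8 fast=16: a[fast]=12≠a[slow]=11 write a[9]=12, slow++,fast++
slow=9 fast=17: a[fast]=12=a[slow] dup, fast++
slow=9 fast=18: a[fast]=12=a[slow] dup, fast++
slow=9 fast=19: a[fast]=13≠a[slow]=12 write a[10]=13, slow++,fast++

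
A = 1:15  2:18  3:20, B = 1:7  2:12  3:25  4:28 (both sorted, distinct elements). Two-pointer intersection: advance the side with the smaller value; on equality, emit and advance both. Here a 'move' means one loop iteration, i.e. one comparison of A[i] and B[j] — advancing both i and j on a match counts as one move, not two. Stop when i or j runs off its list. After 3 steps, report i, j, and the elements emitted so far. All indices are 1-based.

i=2, j=3, emitted=[]

[i=1,j=1] 15>7 → j++
[i=1,j=2] 15>12 → j++
[i=1,j=3] 15<25 → i++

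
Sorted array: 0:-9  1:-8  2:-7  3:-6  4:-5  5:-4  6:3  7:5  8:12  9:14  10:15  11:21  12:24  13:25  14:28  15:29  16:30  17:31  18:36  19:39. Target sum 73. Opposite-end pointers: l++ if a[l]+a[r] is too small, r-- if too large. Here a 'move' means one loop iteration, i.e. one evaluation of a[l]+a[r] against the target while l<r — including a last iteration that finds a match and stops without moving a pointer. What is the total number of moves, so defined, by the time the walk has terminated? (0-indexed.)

l=0 r=19: -9+39=30 <73, l++
l=1 r=19: -8+39=31 <73, l++
l=2 r=19: -7+39=32 <73, l++
l=3 r=19: -6+39=33 <73, l++
l=4 r=19: -5+39=34 <73, l++
l=5 r=19: -4+39=35 <73, l++
l=6 r=19: 3+39=42 <73, l++
l=7 r=19: 5+39=44 <73, l++
l=8 r=19: 12+39=51 <73, l++
l=9 r=19: 14+39=53 <73, l++
l=10 r=19: 15+39=54 <73, l++
l=11 r=19: 21+39=60 <73, l++
l=12 r=19: 24+39=63 <73, l++
l=13 r=19: 25+39=64 <73, l++
l=14 r=19: 28+39=67 <73, l++
l=15 r=19: 29+39=68 <73, l++
l=16 r=19: 30+39=69 <73, l++
l=17 r=19: 31+39=70 <73, l++
l=18 r=19: 36+39=75 >73, r--

19 moves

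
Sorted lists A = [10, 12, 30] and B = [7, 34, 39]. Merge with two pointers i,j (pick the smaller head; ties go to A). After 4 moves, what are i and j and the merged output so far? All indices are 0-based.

i=0 j=0: A[i]=10>B[j]=7 take 7, j++
i=0 j=1: A[i]=10<=B[j]=34 take 10, i++
i=1 j=1: A[i]=12<=B[j]=34 take 12, i++
i=2 j=1: A[i]=30<=B[j]=34 take 30, i++

i=3, j=1, merged so far=[7, 10, 12, 30]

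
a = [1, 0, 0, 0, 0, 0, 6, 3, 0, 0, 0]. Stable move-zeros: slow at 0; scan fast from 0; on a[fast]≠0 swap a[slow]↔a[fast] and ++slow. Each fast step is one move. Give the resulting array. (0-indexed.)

(s=0,f=0) a[fast]=1≠0 swap→a[0]=1 → slow++,fast++
(s=1,f=1) a[fast]=0 → fast++
(s=1,f=2) a[fast]=0 → fast++
(s=1,f=3) a[fast]=0 → fast++
(s=1,f=4) a[fast]=0 → fast++
(s=1,f=5) a[fast]=0 → fast++
(s=1,f=6) a[fast]=6≠0 swap→a[1]=6 → slow++,fast++
(s=2,f=7) a[fast]=3≠0 swap→a[2]=3 → slow++,fast++
(s=3,f=8) a[fast]=0 → fast++
(s=3,f=9) a[fast]=0 → fast++
(s=3,f=10) a[fast]=0 → fast++

[1, 6, 3, 0, 0, 0, 0, 0, 0, 0, 0]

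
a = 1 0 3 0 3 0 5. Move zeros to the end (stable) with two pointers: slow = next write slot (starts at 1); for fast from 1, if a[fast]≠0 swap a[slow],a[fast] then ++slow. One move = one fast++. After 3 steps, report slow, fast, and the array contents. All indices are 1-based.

slow=3, fast=4, a=[1, 3, 0, 0, 3, 0, 5]

slow=1 fast=1: a[fast]=1≠0 swap→a[1]=1, slow++,fast++
slow=2 fast=2: a[fast]=0, fast++
slow=2 fast=3: a[fast]=3≠0 swap→a[2]=3, slow++,fast++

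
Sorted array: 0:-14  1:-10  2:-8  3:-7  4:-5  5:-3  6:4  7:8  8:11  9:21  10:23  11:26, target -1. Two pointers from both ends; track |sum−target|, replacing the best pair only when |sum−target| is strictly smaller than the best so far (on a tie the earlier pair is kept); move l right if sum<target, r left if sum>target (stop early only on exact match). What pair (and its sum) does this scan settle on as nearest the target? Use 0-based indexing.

[0,11] -14+26=12 d=13 * → r--
[0,10] -14+23=9 d=10 * → r--
[0,9] -14+21=7 d=8 * → r--
[0,8] -14+11=-3 d=2 * → l++
[1,8] -10+11=1 d=2 → r--
[1,7] -10+8=-2 d=1 * → l++
[2,7] -8+8=0 d=1 → r--
[2,6] -8+4=-4 d=3 → l++
[3,6] -7+4=-3 d=2 → l++
[4,6] -5+4=-1 d=0 * → stop

pair (-5, 4) with sum -1 (|Δ|=0)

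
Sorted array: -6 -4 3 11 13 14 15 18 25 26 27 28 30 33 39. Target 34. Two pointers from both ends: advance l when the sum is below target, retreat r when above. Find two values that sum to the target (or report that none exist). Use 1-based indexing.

no pair

[1,15] -6+39=33 <34 → l++
[2,15] -4+39=35 >34 → r--
[2,14] -4+33=29 <34 → l++
[3,14] 3+33=36 >34 → r--
[3,13] 3+30=33 <34 → l++
[4,13] 11+30=41 >34 → r--
[4,12] 11+28=39 >34 → r--
[4,11] 11+27=38 >34 → r--
[4,10] 11+26=37 >34 → r--
[4,9] 11+25=36 >34 → r--
[4,8] 11+18=29 <34 → l++
[5,8] 13+18=31 <34 → l++
[6,8] 14+18=32 <34 → l++
[7,8] 15+18=33 <34 → l++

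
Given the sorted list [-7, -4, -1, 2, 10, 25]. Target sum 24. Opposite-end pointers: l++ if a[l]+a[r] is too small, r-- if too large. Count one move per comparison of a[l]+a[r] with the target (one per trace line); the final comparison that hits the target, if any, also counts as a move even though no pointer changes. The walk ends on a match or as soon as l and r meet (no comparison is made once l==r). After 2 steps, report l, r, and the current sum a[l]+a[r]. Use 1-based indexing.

l=3, r=6, sum=24

[1,6] -7+25=18 <24 → l++
[2,6] -4+25=21 <24 → l++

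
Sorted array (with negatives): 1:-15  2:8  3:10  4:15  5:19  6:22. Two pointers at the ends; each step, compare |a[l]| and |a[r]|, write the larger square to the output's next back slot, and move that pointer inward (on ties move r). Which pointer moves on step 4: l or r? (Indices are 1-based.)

l=1 r=6: |-15|<=|22| out[6]=484, r--
l=1 r=5: |-15|<=|19| out[5]=361, r--
l=1 r=4: |-15|<=|15| out[4]=225, r--
l=1 r=3: |-15|>|10| out[3]=225, l++

l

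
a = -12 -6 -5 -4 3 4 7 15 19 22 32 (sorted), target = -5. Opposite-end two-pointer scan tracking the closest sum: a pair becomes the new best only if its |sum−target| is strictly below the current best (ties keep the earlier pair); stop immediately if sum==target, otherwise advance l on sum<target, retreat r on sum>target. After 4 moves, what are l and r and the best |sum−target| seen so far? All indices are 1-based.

l=1, r=7, best |Δ|=8

l=1 r=11: -12+32=20 d=25 *, r--
l=1 r=10: -12+22=10 d=15 *, r--
l=1 r=9: -12+19=7 d=12 *, r--
l=1 r=8: -12+15=3 d=8 *, r--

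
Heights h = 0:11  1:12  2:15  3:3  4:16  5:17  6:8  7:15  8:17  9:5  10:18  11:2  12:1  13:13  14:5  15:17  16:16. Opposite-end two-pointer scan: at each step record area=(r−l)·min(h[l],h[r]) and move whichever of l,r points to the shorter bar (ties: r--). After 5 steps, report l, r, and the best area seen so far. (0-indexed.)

l=4, r=15, best area=210

l=0 r=16: min(11,16)*16=176 best=176 *, l++
l=1 r=16: min(12,16)*15=180 best=180 *, l++
l=2 r=16: min(15,16)*14=210 best=210 *, l++
l=3 r=16: min(3,16)*13=39 best=210, l++
l=4 r=16: min(16,16)*12=192 best=210, r--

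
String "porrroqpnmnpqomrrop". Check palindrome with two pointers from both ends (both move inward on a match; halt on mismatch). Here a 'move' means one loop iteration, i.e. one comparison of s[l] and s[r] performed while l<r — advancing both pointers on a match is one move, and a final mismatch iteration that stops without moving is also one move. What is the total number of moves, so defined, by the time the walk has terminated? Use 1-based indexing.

l=1 r=19: 'p'=='p', l++,r--
l=2 r=18: 'o'=='o', l++,r--
l=3 r=17: 'r'=='r', l++,r--
l=4 r=16: 'r'=='r', l++,r--
l=5 r=15: 'r'!='m', stop

5 moves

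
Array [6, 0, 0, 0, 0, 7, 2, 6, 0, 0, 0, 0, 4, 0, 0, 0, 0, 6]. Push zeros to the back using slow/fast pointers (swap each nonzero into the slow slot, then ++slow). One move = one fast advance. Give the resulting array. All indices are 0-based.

[6, 7, 2, 6, 4, 6, 0, 0, 0, 0, 0, 0, 0, 0, 0, 0, 0, 0]

slow=0 fast=0: a[fast]=6≠0 swap→a[0]=6, slow++,fast++
slow=1 fast=1: a[fast]=0, fast++
slow=1 fast=2: a[fast]=0, fast++
slow=1 fast=3: a[fast]=0, fast++
slow=1 fast=4: a[fast]=0, fast++
slow=1 fast=5: a[fast]=7≠0 swap→a[1]=7, slow++,fast++
slow=2 fast=6: a[fast]=2≠0 swap→a[2]=2, slow++,fast++
slow=3 fast=7: a[fast]=6≠0 swap→a[3]=6, slow++,fast++
slow=4 fast=8: a[fast]=0, fast++
slow=4 fast=9: a[fast]=0, fast++
slow=4 fast=10: a[fast]=0, fast++
slow=4 fast=11: a[fast]=0, fast++
slow=4 fast=12: a[fast]=4≠0 swap→a[4]=4, slow++,fast++
slow=5 fast=13: a[fast]=0, fast++
slow=5 fast=14: a[fast]=0, fast++
slow=5 fast=15: a[fast]=0, fast++
slow=5 fast=16: a[fast]=0, fast++
slow=5 fast=17: a[fast]=6≠0 swap→a[5]=6, slow++,fast++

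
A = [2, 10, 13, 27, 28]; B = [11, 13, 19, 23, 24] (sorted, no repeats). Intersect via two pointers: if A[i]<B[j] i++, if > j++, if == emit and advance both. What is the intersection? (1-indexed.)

intersection = [13]

i=1 j=1: 2<11, i++
i=2 j=1: 10<11, i++
i=3 j=1: 13>11, j++
i=3 j=2: 13==13 emit, i++,j++
i=4 j=3: 27>19, j++
i=4 j=4: 27>23, j++
i=4 j=5: 27>24, j++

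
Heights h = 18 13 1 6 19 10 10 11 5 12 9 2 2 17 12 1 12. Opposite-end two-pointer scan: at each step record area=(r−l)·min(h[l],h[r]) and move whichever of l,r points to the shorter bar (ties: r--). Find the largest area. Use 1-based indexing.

max area = 221

l=1 r=17: min(18,12)*16=192 best=192 *, r--
l=1 r=16: min(18,1)*15=15 best=192, r--
l=1 r=15: min(18,12)*14=168 best=192, r--
l=1 r=14: min(18,17)*13=221 best=221 *, r--
l=1 r=13: min(18,2)*12=24 best=221, r--
l=1 r=12: min(18,2)*11=22 best=221, r--
l=1 r=11: min(18,9)*10=90 best=221, r--
l=1 r=10: min(18,12)*9=108 best=221, r--
l=1 r=9: min(18,5)*8=40 best=221, r--
l=1 r=8: min(18,11)*7=77 best=221, r--
l=1 r=7: min(18,10)*6=60 best=221, r--
l=1 r=6: min(18,10)*5=50 best=221, r--
l=1 r=5: min(18,19)*4=72 best=221, l++
l=2 r=5: min(13,19)*3=39 best=221, l++
l=3 r=5: min(1,19)*2=2 best=221, l++
l=4 r=5: min(6,19)*1=6 best=221, l++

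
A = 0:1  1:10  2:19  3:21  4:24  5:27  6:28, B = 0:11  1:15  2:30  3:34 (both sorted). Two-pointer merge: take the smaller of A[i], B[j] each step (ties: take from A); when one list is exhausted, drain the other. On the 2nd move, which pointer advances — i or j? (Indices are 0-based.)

i

[i=0,j=0] A[i]=1<=B[j]=11 take 1 → i++
[i=1,j=0] A[i]=10<=B[j]=11 take 10 → i++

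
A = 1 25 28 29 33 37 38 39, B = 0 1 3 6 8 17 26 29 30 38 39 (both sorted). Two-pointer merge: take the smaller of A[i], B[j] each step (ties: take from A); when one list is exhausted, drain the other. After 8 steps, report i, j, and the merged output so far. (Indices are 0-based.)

i=2, j=6, merged so far=[0, 1, 1, 3, 6, 8, 17, 25]

i=0 j=0: A[i]=1>B[j]=0 take 0, j++
i=0 j=1: A[i]=1<=B[j]=1 take 1, i++
i=1 j=1: A[i]=25>B[j]=1 take 1, j++
i=1 j=2: A[i]=25>B[j]=3 take 3, j++
i=1 j=3: A[i]=25>B[j]=6 take 6, j++
i=1 j=4: A[i]=25>B[j]=8 take 8, j++
i=1 j=5: A[i]=25>B[j]=17 take 17, j++
i=1 j=6: A[i]=25<=B[j]=26 take 25, i++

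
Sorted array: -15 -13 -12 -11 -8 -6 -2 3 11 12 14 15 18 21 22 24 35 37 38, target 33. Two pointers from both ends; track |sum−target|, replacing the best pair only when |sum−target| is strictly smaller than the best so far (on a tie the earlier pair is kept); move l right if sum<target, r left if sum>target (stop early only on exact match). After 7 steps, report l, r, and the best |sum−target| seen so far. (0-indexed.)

[0,18] -15+38=23 d=10 * → l++
[1,18] -13+38=25 d=8 * → l++
[2,18] -12+38=26 d=7 * → l++
[3,18] -11+38=27 d=6 * → l++
[4,18] -8+38=30 d=3 * → l++
[5,18] -6+38=32 d=1 * → l++
[6,18] -2+38=36 d=3 → r--

l=6, r=17, best |Δ|=1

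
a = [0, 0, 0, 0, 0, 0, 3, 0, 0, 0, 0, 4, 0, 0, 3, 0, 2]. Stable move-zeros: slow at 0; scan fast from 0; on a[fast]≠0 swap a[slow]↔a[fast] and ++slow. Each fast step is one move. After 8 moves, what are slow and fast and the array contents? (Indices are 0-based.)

slow=1, fast=8, a=[3, 0, 0, 0, 0, 0, 0, 0, 0, 0, 0, 4, 0, 0, 3, 0, 2]

(s=0,f=0) a[fast]=0 → fast++
(s=0,f=1) a[fast]=0 → fast++
(s=0,f=2) a[fast]=0 → fast++
(s=0,f=3) a[fast]=0 → fast++
(s=0,f=4) a[fast]=0 → fast++
(s=0,f=5) a[fast]=0 → fast++
(s=0,f=6) a[fast]=3≠0 swap→a[0]=3 → slow++,fast++
(s=1,f=7) a[fast]=0 → fast++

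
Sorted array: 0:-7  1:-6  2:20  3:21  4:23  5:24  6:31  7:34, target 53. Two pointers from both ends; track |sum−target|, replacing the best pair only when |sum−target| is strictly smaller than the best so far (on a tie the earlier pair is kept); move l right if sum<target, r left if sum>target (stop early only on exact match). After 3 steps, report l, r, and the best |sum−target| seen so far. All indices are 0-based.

l=2, r=6, best |Δ|=1

l=0 r=7: -7+34=27 d=26 *, l++
l=1 r=7: -6+34=28 d=25 *, l++
l=2 r=7: 20+34=54 d=1 *, r--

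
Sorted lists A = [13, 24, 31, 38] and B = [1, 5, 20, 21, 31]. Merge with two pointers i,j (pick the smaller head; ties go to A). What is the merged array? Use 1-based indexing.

[i=1,j=1] A[i]=13>B[j]=1 take 1 → j++
[i=1,j=2] A[i]=13>B[j]=5 take 5 → j++
[i=1,j=3] A[i]=13<=B[j]=20 take 13 → i++
[i=2,j=3] A[i]=24>B[j]=20 take 20 → j++
[i=2,j=4] A[i]=24>B[j]=21 take 21 → j++
[i=2,j=5] A[i]=24<=B[j]=31 take 24 → i++
[i=3,j=5] A[i]=31<=B[j]=31 take 31 → i++
[i=4,j=5] A[i]=38>B[j]=31 take 31 → j++
[i=4,j=6] B done, take A[i]=38 → i++

[1, 5, 13, 20, 21, 24, 31, 31, 38]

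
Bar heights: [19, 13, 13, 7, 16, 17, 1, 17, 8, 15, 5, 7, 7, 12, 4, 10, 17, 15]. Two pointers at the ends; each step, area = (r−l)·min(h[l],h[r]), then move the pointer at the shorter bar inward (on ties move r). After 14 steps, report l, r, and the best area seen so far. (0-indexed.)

[0,17] min(19,15)*17=255 best=255 * → r--
[0,16] min(19,17)*16=272 best=272 * → r--
[0,15] min(19,10)*15=150 best=272 → r--
[0,14] min(19,4)*14=56 best=272 → r--
[0,13] min(19,12)*13=156 best=272 → r--
[0,12] min(19,7)*12=84 best=272 → r--
[0,11] min(19,7)*11=77 best=272 → r--
[0,10] min(19,5)*10=50 best=272 → r--
[0,9] min(19,15)*9=135 best=272 → r--
[0,8] min(19,8)*8=64 best=272 → r--
[0,7] min(19,17)*7=119 best=272 → r--
[0,6] min(19,1)*6=6 best=272 → r--
[0,5] min(19,17)*5=85 best=272 → r--
[0,4] min(19,16)*4=64 best=272 → r--

l=0, r=3, best area=272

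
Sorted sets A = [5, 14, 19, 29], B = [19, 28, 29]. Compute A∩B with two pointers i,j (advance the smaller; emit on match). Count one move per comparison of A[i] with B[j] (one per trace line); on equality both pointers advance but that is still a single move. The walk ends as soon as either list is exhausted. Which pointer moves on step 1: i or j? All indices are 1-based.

i

i=1 j=1: 5<19, i++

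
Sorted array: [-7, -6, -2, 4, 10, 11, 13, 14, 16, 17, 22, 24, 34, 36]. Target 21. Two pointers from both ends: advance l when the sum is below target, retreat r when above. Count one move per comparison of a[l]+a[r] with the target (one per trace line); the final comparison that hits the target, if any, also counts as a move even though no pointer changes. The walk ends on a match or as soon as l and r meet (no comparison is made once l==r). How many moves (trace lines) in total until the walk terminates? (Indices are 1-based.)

8 moves

l=1 r=14: -7+36=29 >21, r--
l=1 r=13: -7+34=27 >21, r--
l=1 r=12: -7+24=17 <21, l++
l=2 r=12: -6+24=18 <21, l++
l=3 r=12: -2+24=22 >21, r--
l=3 r=11: -2+22=20 <21, l++
l=4 r=11: 4+22=26 >21, r--
l=4 r=10: 4+17=21, found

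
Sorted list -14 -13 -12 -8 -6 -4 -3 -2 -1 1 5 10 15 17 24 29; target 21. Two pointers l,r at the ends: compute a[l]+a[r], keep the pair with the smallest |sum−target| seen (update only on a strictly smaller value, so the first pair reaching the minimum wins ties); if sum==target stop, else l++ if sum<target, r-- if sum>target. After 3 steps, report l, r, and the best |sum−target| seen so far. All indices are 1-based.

l=4, r=16, best |Δ|=4

l=1 r=16: -14+29=15 d=6 *, l++
l=2 r=16: -13+29=16 d=5 *, l++
l=3 r=16: -12+29=17 d=4 *, l++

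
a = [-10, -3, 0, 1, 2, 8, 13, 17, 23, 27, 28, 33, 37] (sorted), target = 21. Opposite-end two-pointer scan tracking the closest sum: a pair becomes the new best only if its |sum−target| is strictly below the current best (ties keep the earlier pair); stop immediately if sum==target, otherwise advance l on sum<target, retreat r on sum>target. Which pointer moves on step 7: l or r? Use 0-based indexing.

[0,12] -10+37=27 d=6 * → r--
[0,11] -10+33=23 d=2 * → r--
[0,10] -10+28=18 d=3 → l++
[1,10] -3+28=25 d=4 → r--
[1,9] -3+27=24 d=3 → r--
[1,8] -3+23=20 d=1 * → l++
[2,8] 0+23=23 d=2 → r--

r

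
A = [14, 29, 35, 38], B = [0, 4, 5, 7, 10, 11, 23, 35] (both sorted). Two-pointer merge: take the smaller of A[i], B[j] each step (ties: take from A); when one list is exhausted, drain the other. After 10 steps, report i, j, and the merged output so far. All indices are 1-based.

i=4, j=8, merged so far=[0, 4, 5, 7, 10, 11, 14, 23, 29, 35]

[i=1,j=1] A[i]=14>B[j]=0 take 0 → j++
[i=1,j=2] A[i]=14>B[j]=4 take 4 → j++
[i=1,j=3] A[i]=14>B[j]=5 take 5 → j++
[i=1,j=4] A[i]=14>B[j]=7 take 7 → j++
[i=1,j=5] A[i]=14>B[j]=10 take 10 → j++
[i=1,j=6] A[i]=14>B[j]=11 take 11 → j++
[i=1,j=7] A[i]=14<=B[j]=23 take 14 → i++
[i=2,j=7] A[i]=29>B[j]=23 take 23 → j++
[i=2,j=8] A[i]=29<=B[j]=35 take 29 → i++
[i=3,j=8] A[i]=35<=B[j]=35 take 35 → i++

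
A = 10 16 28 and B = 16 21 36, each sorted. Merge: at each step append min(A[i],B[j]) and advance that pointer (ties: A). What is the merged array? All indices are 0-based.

[10, 16, 16, 21, 28, 36]

[i=0,j=0] A[i]=10<=B[j]=16 take 10 → i++
[i=1,j=0] A[i]=16<=B[j]=16 take 16 → i++
[i=2,j=0] A[i]=28>B[j]=16 take 16 → j++
[i=2,j=1] A[i]=28>B[j]=21 take 21 → j++
[i=2,j=2] A[i]=28<=B[j]=36 take 28 → i++
[i=3,j=2] A done, take B[j]=36 → j++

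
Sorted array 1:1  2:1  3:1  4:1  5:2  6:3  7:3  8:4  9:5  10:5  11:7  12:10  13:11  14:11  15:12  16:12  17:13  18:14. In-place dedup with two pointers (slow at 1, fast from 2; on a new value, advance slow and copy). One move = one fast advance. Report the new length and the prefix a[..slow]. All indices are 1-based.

(s=1,f=2) a[fast]=1=a[slow] dup → fast++
(s=1,f=3) a[fast]=1=a[slow] dup → fast++
(s=1,f=4) a[fast]=1=a[slow] dup → fast++
(s=1,f=5) a[fast]=2≠a[slow]=1 write a[2]=2 → slow++,fast++
(s=2,f=6) a[fast]=3≠a[slow]=2 write a[3]=3 → slow++,fast++
(s=3,f=7) a[fast]=3=a[slow] dup → fast++
(s=3,f=8) a[fast]=4≠a[slow]=3 write a[4]=4 → slow++,fast++
(s=4,f=9) a[fast]=5≠a[slow]=4 write a[5]=5 → slow++,fast++
(s=5,f=10) a[fast]=5=a[slow] dup → fast++
(s=5,f=11) a[fast]=7≠a[slow]=5 write a[6]=7 → slow++,fast++
(s=6,f=12) a[fast]=10≠a[slow]=7 write a[7]=10 → slow++,fast++
(s=7,f=13) a[fast]=11≠a[slow]=10 write a[8]=11 → slow++,fast++
(s=8,f=14) a[fast]=11=a[slow] dup → fast++
(s=8,f=15) a[fast]=12≠a[slow]=11 write a[9]=12 → slow++,fast++
(s=9,f=16) a[fast]=12=a[slow] dup → fast++
(s=9,f=17) a[fast]=13≠a[slow]=12 write a[10]=13 → slow++,fast++
(s=10,f=18) a[fast]=14≠a[slow]=13 write a[11]=14 → slow++,fast++

length 11; prefix = [1, 2, 3, 4, 5, 7, 10, 11, 12, 13, 14]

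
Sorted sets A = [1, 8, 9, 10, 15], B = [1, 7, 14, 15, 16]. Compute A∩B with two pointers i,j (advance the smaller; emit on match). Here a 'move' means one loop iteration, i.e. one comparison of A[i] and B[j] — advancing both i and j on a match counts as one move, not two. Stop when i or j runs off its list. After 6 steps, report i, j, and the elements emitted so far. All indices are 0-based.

i=4, j=3, emitted=[1]

[i=0,j=0] 1==1 emit → i++,j++
[i=1,j=1] 8>7 → j++
[i=1,j=2] 8<14 → i++
[i=2,j=2] 9<14 → i++
[i=3,j=2] 10<14 → i++
[i=4,j=2] 15>14 → j++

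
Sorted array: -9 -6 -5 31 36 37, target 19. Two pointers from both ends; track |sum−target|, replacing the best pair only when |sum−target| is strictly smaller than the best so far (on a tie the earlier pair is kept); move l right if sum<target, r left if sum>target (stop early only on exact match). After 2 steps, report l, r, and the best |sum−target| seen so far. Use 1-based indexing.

l=1, r=4, best |Δ|=8

[1,6] -9+37=28 d=9 * → r--
[1,5] -9+36=27 d=8 * → r--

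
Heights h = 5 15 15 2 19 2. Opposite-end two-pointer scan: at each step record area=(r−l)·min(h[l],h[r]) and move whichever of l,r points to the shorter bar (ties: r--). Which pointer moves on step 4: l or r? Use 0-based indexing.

l

l=0 r=5: min(5,2)*5=10 best=10 *, r--
l=0 r=4: min(5,19)*4=20 best=20 *, l++
l=1 r=4: min(15,19)*3=45 best=45 *, l++
l=2 r=4: min(15,19)*2=30 best=45, l++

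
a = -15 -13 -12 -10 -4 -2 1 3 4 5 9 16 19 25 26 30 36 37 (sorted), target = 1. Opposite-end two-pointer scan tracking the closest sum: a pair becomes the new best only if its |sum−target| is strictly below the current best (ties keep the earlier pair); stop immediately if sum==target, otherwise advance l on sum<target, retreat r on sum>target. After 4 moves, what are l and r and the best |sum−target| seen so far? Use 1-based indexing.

[1,18] -15+37=22 d=21 * → r--
[1,17] -15+36=21 d=20 * → r--
[1,16] -15+30=15 d=14 * → r--
[1,15] -15+26=11 d=10 * → r--

l=1, r=14, best |Δ|=10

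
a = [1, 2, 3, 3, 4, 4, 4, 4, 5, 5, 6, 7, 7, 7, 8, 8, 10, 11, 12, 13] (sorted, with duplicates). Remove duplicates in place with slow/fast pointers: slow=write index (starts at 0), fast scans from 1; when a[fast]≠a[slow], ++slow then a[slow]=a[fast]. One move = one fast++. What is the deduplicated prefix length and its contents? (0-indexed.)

length 12; prefix = [1, 2, 3, 4, 5, 6, 7, 8, 10, 11, 12, 13]

slow=0 fast=1: a[fast]=2≠a[slow]=1 write a[1]=2, slow++,fast++
slow=1 fast=2: a[fast]=3≠a[slow]=2 write a[2]=3, slow++,fast++
slow=2 fast=3: a[fast]=3=a[slow] dup, fast++
slow=2 fast=4: a[fast]=4≠a[slow]=3 write a[3]=4, slow++,fast++
slow=3 fast=5: a[fast]=4=a[slow] dup, fast++
slow=3 fast=6: a[fast]=4=a[slow] dup, fast++
slow=3 fast=7: a[fast]=4=a[slow] dup, fast++
slow=3 fast=8: a[fast]=5≠a[slow]=4 write a[4]=5, slow++,fast++
slow=4 fast=9: a[fast]=5=a[slow] dup, fast++
slow=4 fast=10: a[fast]=6≠a[slow]=5 write a[5]=6, slow++,fast++
slow=5 fast=11: a[fast]=7≠a[slow]=6 write a[6]=7, slow++,fast++
slow=6 fast=12: a[fast]=7=a[slow] dup, fast++
slow=6 fast=13: a[fast]=7=a[slow] dup, fast++
slow=6 fast=14: a[fast]=8≠a[slow]=7 write a[7]=8, slow++,fast++
slow=7 fast=15: a[fast]=8=a[slow] dup, fast++
slow=7 fast=16: a[fast]=10≠a[slow]=8 write a[8]=10, slow++,fast++
slow=8 fast=17: a[fast]=11≠a[slow]=10 write a[9]=11, slow++,fast++
slow=9 fast=18: a[fast]=12≠a[slow]=11 write a[10]=12, slow++,fast++
slow=10 fast=19: a[fast]=13≠a[slow]=12 write a[11]=13, slow++,fast++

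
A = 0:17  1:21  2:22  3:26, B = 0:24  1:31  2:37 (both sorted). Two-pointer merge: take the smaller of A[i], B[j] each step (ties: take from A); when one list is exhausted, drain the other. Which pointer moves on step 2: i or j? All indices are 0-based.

i

i=0 j=0: A[i]=17<=B[j]=24 take 17, i++
i=1 j=0: A[i]=21<=B[j]=24 take 21, i++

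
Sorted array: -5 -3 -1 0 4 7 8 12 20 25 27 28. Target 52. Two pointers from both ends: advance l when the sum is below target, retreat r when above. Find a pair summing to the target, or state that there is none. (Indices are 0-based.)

(25, 27)

[0,11] -5+28=23 <52 → l++
[1,11] -3+28=25 <52 → l++
[2,11] -1+28=27 <52 → l++
[3,11] 0+28=28 <52 → l++
[4,11] 4+28=32 <52 → l++
[5,11] 7+28=35 <52 → l++
[6,11] 8+28=36 <52 → l++
[7,11] 12+28=40 <52 → l++
[8,11] 20+28=48 <52 → l++
[9,11] 25+28=53 >52 → r--
[9,10] 25+27=52 → found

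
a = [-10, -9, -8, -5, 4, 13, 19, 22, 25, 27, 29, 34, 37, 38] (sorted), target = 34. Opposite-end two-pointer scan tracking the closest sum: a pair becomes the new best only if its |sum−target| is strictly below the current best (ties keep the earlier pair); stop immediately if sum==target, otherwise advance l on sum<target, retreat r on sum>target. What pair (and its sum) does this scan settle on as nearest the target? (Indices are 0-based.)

[0,13] -10+38=28 d=6 * → l++
[1,13] -9+38=29 d=5 * → l++
[2,13] -8+38=30 d=4 * → l++
[3,13] -5+38=33 d=1 * → l++
[4,13] 4+38=42 d=8 → r--
[4,12] 4+37=41 d=7 → r--
[4,11] 4+34=38 d=4 → r--
[4,10] 4+29=33 d=1 → l++
[5,10] 13+29=42 d=8 → r--
[5,9] 13+27=40 d=6 → r--
[5,8] 13+25=38 d=4 → r--
[5,7] 13+22=35 d=1 → r--
[5,6] 13+19=32 d=2 → l++

pair (-5, 38) with sum 33 (|Δ|=1)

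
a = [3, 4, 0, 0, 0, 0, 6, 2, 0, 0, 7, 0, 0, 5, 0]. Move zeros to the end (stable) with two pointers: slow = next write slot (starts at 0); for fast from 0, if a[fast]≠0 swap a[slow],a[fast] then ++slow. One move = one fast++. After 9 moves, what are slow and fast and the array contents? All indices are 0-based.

slow=4, fast=9, a=[3, 4, 6, 2, 0, 0, 0, 0, 0, 0, 7, 0, 0, 5, 0]

slow=0 fast=0: a[fast]=3≠0 swap→a[0]=3, slow++,fast++
slow=1 fast=1: a[fast]=4≠0 swap→a[1]=4, slow++,fast++
slow=2 fast=2: a[fast]=0, fast++
slow=2 fast=3: a[fast]=0, fast++
slow=2 fast=4: a[fast]=0, fast++
slow=2 fast=5: a[fast]=0, fast++
slow=2 fast=6: a[fast]=6≠0 swap→a[2]=6, slow++,fast++
slow=3 fast=7: a[fast]=2≠0 swap→a[3]=2, slow++,fast++
slow=4 fast=8: a[fast]=0, fast++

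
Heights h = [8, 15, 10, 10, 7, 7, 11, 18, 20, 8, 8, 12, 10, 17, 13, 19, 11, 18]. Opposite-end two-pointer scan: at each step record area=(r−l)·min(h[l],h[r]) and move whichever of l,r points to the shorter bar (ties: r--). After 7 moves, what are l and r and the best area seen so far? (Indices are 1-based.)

l=8, r=18, best area=240

[1,18] min(8,18)*17=136 best=136 * → l++
[2,18] min(15,18)*16=240 best=240 * → l++
[3,18] min(10,18)*15=150 best=240 → l++
[4,18] min(10,18)*14=140 best=240 → l++
[5,18] min(7,18)*13=91 best=240 → l++
[6,18] min(7,18)*12=84 best=240 → l++
[7,18] min(11,18)*11=121 best=240 → l++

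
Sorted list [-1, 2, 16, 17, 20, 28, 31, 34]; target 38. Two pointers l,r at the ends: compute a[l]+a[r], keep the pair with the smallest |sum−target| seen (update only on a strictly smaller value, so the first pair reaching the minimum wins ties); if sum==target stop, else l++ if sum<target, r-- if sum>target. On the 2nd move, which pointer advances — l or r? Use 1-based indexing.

l=1 r=8: -1+34=33 d=5 *, l++
l=2 r=8: 2+34=36 d=2 *, l++

l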